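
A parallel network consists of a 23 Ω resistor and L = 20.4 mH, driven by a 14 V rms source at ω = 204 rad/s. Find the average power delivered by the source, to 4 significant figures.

8.522 W

X_L = ωL = 4.162 Ω
Parallel: admittances add. Y = 1/R + 1/(jωL)
Y = (0.04348 − j0.2403) S
|Y| = 0.2442 S → |Z| = 1/|Y| = 4.095 Ω, ∠Z = −∠Y = 79.74°
I = V/|Z| = 3.419 A
P = VI cos φ = 14 × 3.419 × cos(79.74°) = 8.522 W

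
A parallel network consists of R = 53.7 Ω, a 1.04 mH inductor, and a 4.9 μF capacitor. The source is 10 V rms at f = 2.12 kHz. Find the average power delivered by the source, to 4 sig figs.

1.862 W

ω = 2πf = 13320 rad/s
X_L = ωL = 13.85 Ω
X_C = 1/(ωC) = 15.32 Ω
Parallel: admittances add. Y = 1/R + 1/(jωL) + jωC
Y = (0.01862 − j0.006916) S
|Y| = 0.01986 S → |Z| = 1/|Y| = 50.34 Ω, ∠Z = −∠Y = 20.37°
I = V/|Z| = 198.6 mA
P = VI cos φ = 10 × 0.1986 × cos(20.37°) = 1.862 W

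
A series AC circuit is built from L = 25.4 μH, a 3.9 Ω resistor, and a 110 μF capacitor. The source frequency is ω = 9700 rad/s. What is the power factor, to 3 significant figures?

0.985

X_L = ωL = 0.246 Ω
X_C = 1/(ωC) = 0.937 Ω
Net reactance X = X_L − X_C = -0.691 Ω
Z = 3.90 − j0.691 Ω
|Z| = √(3.90² + 0.691²) = 3.96 Ω
∠Z = arctan(-0.691/3.90) = -10.0°
cos φ = cos(-10.0°) = 0.985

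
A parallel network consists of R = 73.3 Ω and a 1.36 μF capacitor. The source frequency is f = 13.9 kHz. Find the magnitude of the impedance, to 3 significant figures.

8.36 Ω

ω = 2πf = 87340 rad/s
X_C = 1/(ωC) = 8.42 Ω
Parallel: admittances add. Y = 1/R + jωC
Y = (0.0136 + j0.119) S
|Y| = 0.120 S → |Z| = 1/|Y| = 8.36 Ω, ∠Z = −∠Y = -83.4°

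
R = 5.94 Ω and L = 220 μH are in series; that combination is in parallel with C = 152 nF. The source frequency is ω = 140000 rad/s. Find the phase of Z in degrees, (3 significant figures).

58.9°

X_L = ωL = 30.8 Ω
X_C = 1/(ωC) = 47.0 Ω
Branch 1 (R+jX_L): Z₁ = 5.94 + j30.8 Ω, |Z₁| = 31.4 Ω
Branch 2 (−jX_C): Z₂ = −j47.0 Ω
Parallel: Z = Z₁Z₂/(Z₁+Z₂), |Z| = 85.5 Ω, ∠Z = 58.9°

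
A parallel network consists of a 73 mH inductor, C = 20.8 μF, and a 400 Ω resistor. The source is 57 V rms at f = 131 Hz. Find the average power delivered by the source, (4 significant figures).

8.123 W

ω = 2πf = 823.1 rad/s
X_L = ωL = 60.09 Ω
X_C = 1/(ωC) = 58.41 Ω
Parallel: admittances add. Y = 1/R + 1/(jωL) + jωC
Y = (0.002500 + j0.0004776) S
|Y| = 0.002545 S → |Z| = 1/|Y| = 392.9 Ω, ∠Z = −∠Y = -10.82°
I = V/|Z| = 145.1 mA
P = VI cos φ = 57 × 0.1451 × cos(-10.82°) = 8.123 W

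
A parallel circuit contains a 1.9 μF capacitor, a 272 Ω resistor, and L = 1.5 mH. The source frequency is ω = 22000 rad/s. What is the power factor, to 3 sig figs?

X_L = ωL = 33.0 Ω
X_C = 1/(ωC) = 23.9 Ω
Parallel: admittances add. Y = 1/R + 1/(jωL) + jωC
Y = (0.00368 + j0.0115) S
|Y| = 0.0121 S → |Z| = 1/|Y| = 82.8 Ω, ∠Z = −∠Y = -72.3°
cos φ = cos(-72.3°) = 0.305

0.305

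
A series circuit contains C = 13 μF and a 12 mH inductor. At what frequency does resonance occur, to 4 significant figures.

ω₀ = 1/√(LC) = 1/√(0.012 × 1.3e-05) = 2532 rad/s
f₀ = ω₀/(2π) = 403.0 Hz

403.0 Hz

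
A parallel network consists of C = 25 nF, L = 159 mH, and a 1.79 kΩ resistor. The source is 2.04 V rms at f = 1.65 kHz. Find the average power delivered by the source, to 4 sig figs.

ω = 2πf = 10370 rad/s
X_L = ωL = 1648 Ω
X_C = 1/(ωC) = 3858 Ω
Parallel: admittances add. Y = 1/R + 1/(jωL) + jωC
Y = (0.0005587 − j0.0003475) S
|Y| = 0.0006579 S → |Z| = 1/|Y| = 1520 Ω, ∠Z = −∠Y = 31.88°
I = V/|Z| = 1.342 mA
P = VI cos φ = 2.04 × 0.001342 × cos(31.88°) = 2.325 mW

2.325 mW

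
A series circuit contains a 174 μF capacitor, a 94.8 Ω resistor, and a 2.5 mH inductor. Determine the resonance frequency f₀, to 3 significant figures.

241 Hz

ω₀ = 1/√(LC) = 1/√(0.0025 × 0.000174) = 1516 rad/s
f₀ = ω₀/(2π) = 241 Hz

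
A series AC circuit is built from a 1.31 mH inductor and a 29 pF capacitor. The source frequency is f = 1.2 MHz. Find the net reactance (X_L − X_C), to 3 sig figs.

ω = 2πf = 7.54e+06 rad/s
X_L = ωL = 9880 Ω
X_C = 1/(ωC) = 4570 Ω
X = 9880 − 4570 = 5300 Ω

5300 Ω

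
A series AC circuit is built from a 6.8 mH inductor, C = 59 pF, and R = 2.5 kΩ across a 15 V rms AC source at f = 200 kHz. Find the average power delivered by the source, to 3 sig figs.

ω = 2πf = 1.257e+06 rad/s
X_L = ωL = 8550 Ω
X_C = 1/(ωC) = 13500 Ω
Net reactance X = X_L − X_C = -4940 Ω
Z = 2500 − j4940 Ω
|Z| = √(2500² + 4940²) = 5540 Ω
∠Z = arctan(-4940/2500) = -63.2°
I = V/|Z| = 2.71 mA
P = VI cos φ = 15 × 0.00271 × cos(-63.2°) = 18.3 mW

18.3 mW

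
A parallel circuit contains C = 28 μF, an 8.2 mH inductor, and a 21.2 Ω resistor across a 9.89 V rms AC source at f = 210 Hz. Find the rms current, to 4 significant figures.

720.2 mA

ω = 2πf = 1319 rad/s
X_L = ωL = 10.82 Ω
X_C = 1/(ωC) = 27.07 Ω
Parallel: admittances add. Y = 1/R + 1/(jωL) + jωC
Y = (0.04717 − j0.05548) S
|Y| = 0.07282 S → |Z| = 1/|Y| = 13.73 Ω, ∠Z = −∠Y = 49.63°
I = V/|Z| = 9.89/13.73 = 720.2 mA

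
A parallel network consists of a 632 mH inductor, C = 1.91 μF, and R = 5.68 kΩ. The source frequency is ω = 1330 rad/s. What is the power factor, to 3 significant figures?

0.129

X_L = ωL = 841 Ω
X_C = 1/(ωC) = 394 Ω
Parallel: admittances add. Y = 1/R + 1/(jωL) + jωC
Y = (0.000176 + j0.00135) S
|Y| = 0.00136 S → |Z| = 1/|Y| = 734 Ω, ∠Z = −∠Y = -82.6°
cos φ = cos(-82.6°) = 0.129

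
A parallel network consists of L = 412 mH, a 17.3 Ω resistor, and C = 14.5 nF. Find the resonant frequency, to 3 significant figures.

2.06 kHz

ω₀ = 1/√(LC) = 1/√(0.412 × 1.45e-08) = 12940 rad/s
f₀ = ω₀/(2π) = 2.06 kHz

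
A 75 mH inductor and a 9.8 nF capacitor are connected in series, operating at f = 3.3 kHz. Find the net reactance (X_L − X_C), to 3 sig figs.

ω = 2πf = 20730 rad/s
X_L = ωL = 1560 Ω
X_C = 1/(ωC) = 4920 Ω
X = 1560 − 4920 = -3370 Ω

-3370 Ω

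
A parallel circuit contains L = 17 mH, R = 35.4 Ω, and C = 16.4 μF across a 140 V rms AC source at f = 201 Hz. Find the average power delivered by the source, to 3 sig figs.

ω = 2πf = 1263 rad/s
X_L = ωL = 21.5 Ω
X_C = 1/(ωC) = 48.3 Ω
Parallel: admittances add. Y = 1/R + 1/(jωL) + jωC
Y = (0.0282 − j0.0259) S
|Y| = 0.0383 S → |Z| = 1/|Y| = 26.1 Ω, ∠Z = −∠Y = 42.5°
I = V/|Z| = 5.36 A
P = VI cos φ = 140 × 5.36 × cos(42.5°) = 554 W

554 W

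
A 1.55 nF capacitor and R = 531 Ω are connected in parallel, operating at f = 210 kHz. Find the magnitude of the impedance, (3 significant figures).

360 Ω

ω = 2πf = 1.319e+06 rad/s
X_C = 1/(ωC) = 489 Ω
Parallel: admittances add. Y = 1/R + jωC
Y = (0.00188 + j0.00205) S
|Y| = 0.00278 S → |Z| = 1/|Y| = 360 Ω, ∠Z = −∠Y = -47.4°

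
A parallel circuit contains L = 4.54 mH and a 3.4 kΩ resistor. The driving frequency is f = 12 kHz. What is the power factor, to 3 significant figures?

0.100

ω = 2πf = 75400 rad/s
X_L = ωL = 342 Ω
Parallel: admittances add. Y = 1/R + 1/(jωL)
Y = (0.000294 − j0.00292) S
|Y| = 0.00294 S → |Z| = 1/|Y| = 341 Ω, ∠Z = −∠Y = 84.3°
cos φ = cos(84.3°) = 0.100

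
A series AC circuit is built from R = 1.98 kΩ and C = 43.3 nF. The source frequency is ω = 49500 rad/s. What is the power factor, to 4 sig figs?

0.9733

X_C = 1/(ωC) = 466.6 Ω
Z = 1980 − j466.6 Ω
|Z| = √(1980² + 466.6²) = 2034 Ω
∠Z = arctan(-466.6/1980) = -13.26°
cos φ = cos(-13.26°) = 0.9733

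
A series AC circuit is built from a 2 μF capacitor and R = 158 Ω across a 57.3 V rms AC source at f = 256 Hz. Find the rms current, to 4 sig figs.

164.3 mA

ω = 2πf = 1608 rad/s
X_C = 1/(ωC) = 310.8 Ω
Z = 158.0 − j310.8 Ω
|Z| = √(158.0² + 310.8²) = 348.7 Ω
I = V/|Z| = 57.3/348.7 = 164.3 mA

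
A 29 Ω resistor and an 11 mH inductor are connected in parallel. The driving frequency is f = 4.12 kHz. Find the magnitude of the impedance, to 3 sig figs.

ω = 2πf = 25890 rad/s
X_L = ωL = 285 Ω
Parallel: admittances add. Y = 1/R + 1/(jωL)
Y = (0.0345 − j0.00351) S
|Y| = 0.0347 S → |Z| = 1/|Y| = 28.9 Ω, ∠Z = −∠Y = 5.82°

28.9 Ω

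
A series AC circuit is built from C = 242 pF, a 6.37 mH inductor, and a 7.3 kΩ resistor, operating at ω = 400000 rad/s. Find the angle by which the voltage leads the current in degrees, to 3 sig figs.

X_L = ωL = 2550 Ω
X_C = 1/(ωC) = 10300 Ω
Net reactance X = X_L − X_C = -7780 Ω
Z = 7300 − j7780 Ω
|Z| = √(7300² + 7780²) = 10700 Ω
∠Z = arctan(-7780/7300) = -46.8°

-46.8°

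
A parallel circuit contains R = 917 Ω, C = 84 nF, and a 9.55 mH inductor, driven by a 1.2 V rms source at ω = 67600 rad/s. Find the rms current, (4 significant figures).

5.125 mA

X_L = ωL = 645.6 Ω
X_C = 1/(ωC) = 176.1 Ω
Parallel: admittances add. Y = 1/R + 1/(jωL) + jωC
Y = (0.001091 + j0.004129) S
|Y| = 0.004271 S → |Z| = 1/|Y| = 234.1 Ω, ∠Z = −∠Y = -75.21°
I = V/|Z| = 1.2/234.1 = 5.125 mA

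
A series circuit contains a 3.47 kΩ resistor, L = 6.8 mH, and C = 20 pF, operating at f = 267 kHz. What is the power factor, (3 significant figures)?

0.185

ω = 2πf = 1.678e+06 rad/s
X_L = ωL = 11400 Ω
X_C = 1/(ωC) = 29800 Ω
Net reactance X = X_L − X_C = -18400 Ω
Z = 3470 − j18400 Ω
|Z| = √(3470² + 18400²) = 18700 Ω
∠Z = arctan(-18400/3470) = -79.3°
cos φ = cos(-79.3°) = 0.185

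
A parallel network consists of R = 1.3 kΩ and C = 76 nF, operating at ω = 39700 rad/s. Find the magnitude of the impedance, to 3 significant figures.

321 Ω

X_C = 1/(ωC) = 331 Ω
Parallel: admittances add. Y = 1/R + jωC
Y = (0.000769 + j0.00302) S
|Y| = 0.00311 S → |Z| = 1/|Y| = 321 Ω, ∠Z = −∠Y = -75.7°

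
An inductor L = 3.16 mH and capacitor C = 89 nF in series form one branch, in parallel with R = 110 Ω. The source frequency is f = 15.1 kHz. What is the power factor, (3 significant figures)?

0.855

ω = 2πf = 94880 rad/s
X_L = ωL = 300 Ω
X_C = 1/(ωC) = 118 Ω
Branch 1: Z₁ = R = 110 Ω
Branch 2 (series LC): Z₂ = j(X_L − X_C) = j181 Ω
Parallel: Z = Z₁Z₂/(Z₁+Z₂), |Z| = 94.1 Ω, ∠Z = 31.2°
cos φ = cos(31.2°) = 0.855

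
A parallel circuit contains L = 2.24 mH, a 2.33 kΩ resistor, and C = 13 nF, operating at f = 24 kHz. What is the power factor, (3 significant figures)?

0.394

ω = 2πf = 150800 rad/s
X_L = ωL = 338 Ω
X_C = 1/(ωC) = 510 Ω
Parallel: admittances add. Y = 1/R + 1/(jωL) + jωC
Y = (0.000429 − j0.00100) S
|Y| = 0.00109 S → |Z| = 1/|Y| = 919 Ω, ∠Z = −∠Y = 66.8°
cos φ = cos(66.8°) = 0.394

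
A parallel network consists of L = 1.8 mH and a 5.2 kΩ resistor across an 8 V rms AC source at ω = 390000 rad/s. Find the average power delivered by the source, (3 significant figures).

12.3 mW

X_L = ωL = 702 Ω
Parallel: admittances add. Y = 1/R + 1/(jωL)
Y = (0.000192 − j0.00142) S
|Y| = 0.00144 S → |Z| = 1/|Y| = 696 Ω, ∠Z = −∠Y = 82.3°
I = V/|Z| = 11.5 mA
P = VI cos φ = 8 × 0.0115 × cos(82.3°) = 12.3 mW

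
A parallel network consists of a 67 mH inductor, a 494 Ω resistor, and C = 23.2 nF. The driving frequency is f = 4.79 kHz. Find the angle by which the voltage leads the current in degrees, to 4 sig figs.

-5.708°

ω = 2πf = 30100 rad/s
X_L = ωL = 2016 Ω
X_C = 1/(ωC) = 1432 Ω
Parallel: admittances add. Y = 1/R + 1/(jωL) + jωC
Y = (0.002024 + j0.0002023) S
|Y| = 0.002034 S → |Z| = 1/|Y| = 491.6 Ω, ∠Z = −∠Y = -5.708°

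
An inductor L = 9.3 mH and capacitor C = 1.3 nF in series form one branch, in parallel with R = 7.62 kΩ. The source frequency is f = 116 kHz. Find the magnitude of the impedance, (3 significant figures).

ω = 2πf = 728800 rad/s
X_L = ωL = 6780 Ω
X_C = 1/(ωC) = 1060 Ω
Branch 1: Z₁ = R = 7620 Ω
Branch 2 (series LC): Z₂ = j(X_L − X_C) = j5720 Ω
Parallel: Z = Z₁Z₂/(Z₁+Z₂), |Z| = 4580 Ω, ∠Z = 53.1°

4580 Ω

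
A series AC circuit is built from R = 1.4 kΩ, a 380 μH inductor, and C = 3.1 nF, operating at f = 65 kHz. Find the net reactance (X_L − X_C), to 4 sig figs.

ω = 2πf = 408400 rad/s
X_L = ωL = 155.2 Ω
X_C = 1/(ωC) = 789.9 Ω
X = 155.2 − 789.9 = -634.7 Ω

-634.7 Ω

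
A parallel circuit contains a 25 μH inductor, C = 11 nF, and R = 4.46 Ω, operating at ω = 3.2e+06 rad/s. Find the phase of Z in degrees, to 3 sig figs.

-5.78°

X_L = ωL = 80.0 Ω
X_C = 1/(ωC) = 28.4 Ω
Parallel: admittances add. Y = 1/R + 1/(jωL) + jωC
Y = (0.224 + j0.0227) S
|Y| = 0.225 S → |Z| = 1/|Y| = 4.44 Ω, ∠Z = −∠Y = -5.78°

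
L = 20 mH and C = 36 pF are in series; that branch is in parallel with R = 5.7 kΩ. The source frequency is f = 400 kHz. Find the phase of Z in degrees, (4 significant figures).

8.271°

ω = 2πf = 2.513e+06 rad/s
X_L = ωL = 50270 Ω
X_C = 1/(ωC) = 11050 Ω
Branch 1: Z₁ = R = 5700 Ω
Branch 2 (series LC): Z₂ = j(X_L − X_C) = j39210 Ω
Parallel: Z = Z₁Z₂/(Z₁+Z₂), |Z| = 5641 Ω, ∠Z = 8.271°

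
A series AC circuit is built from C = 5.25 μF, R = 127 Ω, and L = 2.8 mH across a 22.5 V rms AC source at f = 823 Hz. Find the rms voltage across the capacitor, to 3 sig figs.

6.43 V

ω = 2πf = 5171 rad/s
X_L = ωL = 14.5 Ω
X_C = 1/(ωC) = 36.8 Ω
Net reactance X = X_L − X_C = -22.4 Ω
Z = 127 − j22.4 Ω
|Z| = √(127² + 22.4²) = 129 Ω
I = V/|Z| = 174 mA
V_C = I·|Z_C| = 0.174 × 36.8 = 6.43 V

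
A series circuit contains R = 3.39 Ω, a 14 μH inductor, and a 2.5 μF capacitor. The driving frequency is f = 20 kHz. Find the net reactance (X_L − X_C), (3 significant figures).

-1.42 Ω

ω = 2πf = 125700 rad/s
X_L = ωL = 1.76 Ω
X_C = 1/(ωC) = 3.18 Ω
X = 1.76 − 3.18 = -1.42 Ω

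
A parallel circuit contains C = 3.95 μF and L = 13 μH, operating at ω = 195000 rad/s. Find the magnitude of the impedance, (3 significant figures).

X_L = ωL = 2.53 Ω
X_C = 1/(ωC) = 1.30 Ω
Parallel: admittances add. Y = 1/(jωL) + jωC
Y = (0 + j0.376) S
|Y| = 0.376 S → |Z| = 1/|Y| = 2.66 Ω, ∠Z = −∠Y = -90.0°

2.66 Ω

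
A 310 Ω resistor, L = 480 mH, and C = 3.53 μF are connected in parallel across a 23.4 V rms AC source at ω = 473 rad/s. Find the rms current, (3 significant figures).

X_L = ωL = 227 Ω
X_C = 1/(ωC) = 599 Ω
Parallel: admittances add. Y = 1/R + 1/(jωL) + jωC
Y = (0.00323 − j0.00273) S
|Y| = 0.00423 S → |Z| = 1/|Y| = 236 Ω, ∠Z = −∠Y = 40.3°
I = V/|Z| = 23.4/236 = 99.0 mA

99.0 mA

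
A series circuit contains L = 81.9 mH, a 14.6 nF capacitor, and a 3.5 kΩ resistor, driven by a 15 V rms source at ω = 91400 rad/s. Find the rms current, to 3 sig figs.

X_L = ωL = 7490 Ω
X_C = 1/(ωC) = 749 Ω
Net reactance X = X_L − X_C = 6740 Ω
Z = 3500 + j6740 Ω
|Z| = √(3500² + 6740²) = 7590 Ω
I = V/|Z| = 15/7590 = 1.98 mA

1.98 mA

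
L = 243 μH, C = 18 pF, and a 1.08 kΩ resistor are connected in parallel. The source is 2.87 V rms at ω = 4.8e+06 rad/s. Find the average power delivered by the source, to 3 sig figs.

7.63 mW

X_L = ωL = 1170 Ω
X_C = 1/(ωC) = 11600 Ω
Parallel: admittances add. Y = 1/R + 1/(jωL) + jωC
Y = (0.000926 − j0.000771) S
|Y| = 0.00120 S → |Z| = 1/|Y| = 830 Ω, ∠Z = −∠Y = 39.8°
I = V/|Z| = 3.46 mA
P = VI cos φ = 2.87 × 0.00346 × cos(39.8°) = 7.63 mW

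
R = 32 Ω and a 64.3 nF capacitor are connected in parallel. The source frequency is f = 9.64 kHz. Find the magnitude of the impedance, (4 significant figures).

31.75 Ω

ω = 2πf = 60570 rad/s
X_C = 1/(ωC) = 256.8 Ω
Parallel: admittances add. Y = 1/R + jωC
Y = (0.03125 + j0.003895) S
|Y| = 0.03149 S → |Z| = 1/|Y| = 31.75 Ω, ∠Z = −∠Y = -7.104°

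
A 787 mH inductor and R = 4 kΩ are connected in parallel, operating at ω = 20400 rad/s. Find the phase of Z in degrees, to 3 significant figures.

14.0°

X_L = ωL = 16100 Ω
Parallel: admittances add. Y = 1/R + 1/(jωL)
Y = (0.000250 − j6.23e-05) S
|Y| = 0.000258 S → |Z| = 1/|Y| = 3880 Ω, ∠Z = −∠Y = 14.0°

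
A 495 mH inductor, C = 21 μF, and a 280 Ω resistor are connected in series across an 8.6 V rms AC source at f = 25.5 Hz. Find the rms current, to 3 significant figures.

ω = 2πf = 160.2 rad/s
X_L = ωL = 79.3 Ω
X_C = 1/(ωC) = 297 Ω
Net reactance X = X_L − X_C = -218 Ω
Z = 280 − j218 Ω
|Z| = √(280² + 218²) = 355 Ω
I = V/|Z| = 8.6/355 = 24.2 mA

24.2 mA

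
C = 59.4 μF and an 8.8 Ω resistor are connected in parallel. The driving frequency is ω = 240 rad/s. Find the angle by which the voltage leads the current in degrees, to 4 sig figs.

-7.151°

X_C = 1/(ωC) = 70.15 Ω
Parallel: admittances add. Y = 1/R + jωC
Y = (0.1136 + j0.01426) S
|Y| = 0.1145 S → |Z| = 1/|Y| = 8.732 Ω, ∠Z = −∠Y = -7.151°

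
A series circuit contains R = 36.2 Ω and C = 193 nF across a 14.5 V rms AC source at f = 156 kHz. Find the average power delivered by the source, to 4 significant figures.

ω = 2πf = 980200 rad/s
X_C = 1/(ωC) = 5.286 Ω
Z = 36.20 − j5.286 Ω
|Z| = √(36.20² + 5.286²) = 36.58 Ω
∠Z = arctan(-5.286/36.20) = -8.308°
I = V/|Z| = 396.3 mA
P = VI cos φ = 14.5 × 0.3963 × cos(-8.308°) = 5.687 W

5.687 W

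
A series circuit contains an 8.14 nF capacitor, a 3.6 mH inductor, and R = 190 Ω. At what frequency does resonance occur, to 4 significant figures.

ω₀ = 1/√(LC) = 1/√(0.0036 × 8.14e-09) = 184700 rad/s
f₀ = ω₀/(2π) = 29.40 kHz

29.40 kHz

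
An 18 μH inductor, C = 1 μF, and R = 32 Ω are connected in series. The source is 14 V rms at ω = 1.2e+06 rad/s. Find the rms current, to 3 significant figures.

367 mA

X_L = ωL = 21.6 Ω
X_C = 1/(ωC) = 0.833 Ω
Net reactance X = X_L − X_C = 20.8 Ω
Z = 32.0 + j20.8 Ω
|Z| = √(32.0² + 20.8²) = 38.1 Ω
I = V/|Z| = 14/38.1 = 367 mA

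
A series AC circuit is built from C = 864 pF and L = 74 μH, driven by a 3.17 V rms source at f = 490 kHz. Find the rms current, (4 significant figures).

21.40 mA

ω = 2πf = 3.079e+06 rad/s
X_L = ωL = 227.8 Ω
X_C = 1/(ωC) = 375.9 Ω
Net reactance X = X_L − X_C = -148.1 Ω
Z = − j148.1 Ω
|Z| = √(0² + 148.1²) = 148.1 Ω
I = V/|Z| = 3.17/148.1 = 21.40 mA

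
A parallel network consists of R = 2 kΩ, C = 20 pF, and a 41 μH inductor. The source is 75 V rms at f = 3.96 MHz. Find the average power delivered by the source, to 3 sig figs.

2.81 W

ω = 2πf = 2.488e+07 rad/s
X_L = ωL = 1020 Ω
X_C = 1/(ωC) = 2010 Ω
Parallel: admittances add. Y = 1/R + 1/(jωL) + jωC
Y = (0.000500 − j0.000483) S
|Y| = 0.000695 S → |Z| = 1/|Y| = 1440 Ω, ∠Z = −∠Y = 44.0°
I = V/|Z| = 52.1 mA
P = VI cos φ = 75 × 0.0521 × cos(44.0°) = 2.81 W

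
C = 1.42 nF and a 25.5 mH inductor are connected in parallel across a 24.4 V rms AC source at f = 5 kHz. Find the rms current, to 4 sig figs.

ω = 2πf = 31420 rad/s
X_L = ωL = 801.1 Ω
X_C = 1/(ωC) = 22420 Ω
Parallel: admittances add. Y = 1/(jωL) + jωC
Y = (0 − j0.001204) S
|Y| = 0.001204 S → |Z| = 1/|Y| = 830.8 Ω, ∠Z = −∠Y = 90.00°
I = V/|Z| = 24.4/830.8 = 29.37 mA

29.37 mA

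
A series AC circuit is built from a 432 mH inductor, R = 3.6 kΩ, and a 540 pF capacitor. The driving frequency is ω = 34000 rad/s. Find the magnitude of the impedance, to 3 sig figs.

39900 Ω

X_L = ωL = 14700 Ω
X_C = 1/(ωC) = 54500 Ω
Net reactance X = X_L − X_C = -39800 Ω
Z = 3600 − j39800 Ω
|Z| = √(3600² + 39800²) = 39900 Ω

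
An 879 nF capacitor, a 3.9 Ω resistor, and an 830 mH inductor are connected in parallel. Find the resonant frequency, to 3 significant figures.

186 Hz

ω₀ = 1/√(LC) = 1/√(0.83 × 8.79e-07) = 1171 rad/s
f₀ = ω₀/(2π) = 186 Hz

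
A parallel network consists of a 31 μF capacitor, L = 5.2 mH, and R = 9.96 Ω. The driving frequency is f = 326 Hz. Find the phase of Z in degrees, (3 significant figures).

ω = 2πf = 2048 rad/s
X_L = ωL = 10.7 Ω
X_C = 1/(ωC) = 15.7 Ω
Parallel: admittances add. Y = 1/R + 1/(jωL) + jωC
Y = (0.100 − j0.0304) S
|Y| = 0.105 S → |Z| = 1/|Y| = 9.53 Ω, ∠Z = −∠Y = 16.8°

16.8°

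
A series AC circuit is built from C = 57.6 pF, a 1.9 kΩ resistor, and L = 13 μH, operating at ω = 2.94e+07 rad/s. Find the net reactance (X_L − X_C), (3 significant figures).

X_L = ωL = 382 Ω
X_C = 1/(ωC) = 591 Ω
X = 382 − 591 = -208 Ω

-208 Ω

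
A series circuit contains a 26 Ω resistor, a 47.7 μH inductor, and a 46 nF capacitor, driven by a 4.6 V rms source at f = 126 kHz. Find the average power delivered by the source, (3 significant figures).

703 mW

ω = 2πf = 791700 rad/s
X_L = ωL = 37.8 Ω
X_C = 1/(ωC) = 27.5 Ω
Net reactance X = X_L − X_C = 10.3 Ω
Z = 26.0 + j10.3 Ω
|Z| = √(26.0² + 10.3²) = 28.0 Ω
∠Z = arctan(10.3/26.0) = 21.6°
I = V/|Z| = 164 mA
P = VI cos φ = 4.6 × 0.164 × cos(21.6°) = 703 mW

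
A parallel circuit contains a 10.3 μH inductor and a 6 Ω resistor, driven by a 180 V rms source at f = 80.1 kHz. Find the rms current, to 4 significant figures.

45.89 A

ω = 2πf = 503300 rad/s
X_L = ωL = 5.184 Ω
Parallel: admittances add. Y = 1/R + 1/(jωL)
Y = (0.1667 − j0.1929) S
|Y| = 0.2549 S → |Z| = 1/|Y| = 3.923 Ω, ∠Z = −∠Y = 49.17°
I = V/|Z| = 180/3.923 = 45.89 A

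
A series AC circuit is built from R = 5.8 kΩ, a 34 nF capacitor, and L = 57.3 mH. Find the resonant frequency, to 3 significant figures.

ω₀ = 1/√(LC) = 1/√(0.0573 × 3.4e-08) = 22660 rad/s
f₀ = ω₀/(2π) = 3.61 kHz

3.61 kHz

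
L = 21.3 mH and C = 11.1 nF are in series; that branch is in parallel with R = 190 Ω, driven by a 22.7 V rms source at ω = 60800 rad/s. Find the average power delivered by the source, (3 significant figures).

X_L = ωL = 1300 Ω
X_C = 1/(ωC) = 1480 Ω
Branch 1: Z₁ = R = 190 Ω
Branch 2 (series LC): Z₂ = j(X_L − X_C) = −j187 Ω
Parallel: Z = Z₁Z₂/(Z₁+Z₂), |Z| = 133 Ω, ∠Z = -45.5°
I = V/|Z| = 170 mA
P = VI cos φ = 22.7 × 0.170 × cos(-45.5°) = 2.71 W

2.71 W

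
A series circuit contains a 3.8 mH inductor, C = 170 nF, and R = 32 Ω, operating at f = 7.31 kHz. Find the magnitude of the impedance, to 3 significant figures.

56.4 Ω

ω = 2πf = 45930 rad/s
X_L = ωL = 175 Ω
X_C = 1/(ωC) = 128 Ω
Net reactance X = X_L − X_C = 46.5 Ω
Z = 32.0 + j46.5 Ω
|Z| = √(32.0² + 46.5²) = 56.4 Ω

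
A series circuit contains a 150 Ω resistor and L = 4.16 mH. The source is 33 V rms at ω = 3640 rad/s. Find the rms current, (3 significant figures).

219 mA

X_L = ωL = 15.1 Ω
Z = 150 + j15.1 Ω
|Z| = √(150² + 15.1²) = 151 Ω
I = V/|Z| = 33/151 = 219 mA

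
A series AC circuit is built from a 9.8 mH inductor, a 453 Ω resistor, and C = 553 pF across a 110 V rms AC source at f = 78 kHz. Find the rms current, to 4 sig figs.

91.53 mA

ω = 2πf = 490100 rad/s
X_L = ωL = 4803 Ω
X_C = 1/(ωC) = 3690 Ω
Net reactance X = X_L − X_C = 1113 Ω
Z = 453.0 + j1113 Ω
|Z| = √(453.0² + 1113²) = 1202 Ω
I = V/|Z| = 110/1202 = 91.53 mA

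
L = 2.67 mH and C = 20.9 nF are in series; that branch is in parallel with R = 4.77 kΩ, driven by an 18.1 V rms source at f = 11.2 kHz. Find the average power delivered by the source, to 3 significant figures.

68.7 mW

ω = 2πf = 70370 rad/s
X_L = ωL = 188 Ω
X_C = 1/(ωC) = 680 Ω
Branch 1: Z₁ = R = 4770 Ω
Branch 2 (series LC): Z₂ = j(X_L − X_C) = −j492 Ω
Parallel: Z = Z₁Z₂/(Z₁+Z₂), |Z| = 489 Ω, ∠Z = -84.1°
I = V/|Z| = 37.0 mA
P = VI cos φ = 18.1 × 0.0370 × cos(-84.1°) = 68.7 mW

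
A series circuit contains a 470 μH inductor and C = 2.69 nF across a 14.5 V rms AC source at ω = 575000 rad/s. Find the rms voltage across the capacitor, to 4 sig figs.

X_L = ωL = 270.2 Ω
X_C = 1/(ωC) = 646.5 Ω
Net reactance X = X_L − X_C = -376.3 Ω
Z = − j376.3 Ω
|Z| = √(0² + 376.3²) = 376.3 Ω
I = V/|Z| = 38.54 mA
V_C = I·|Z_C| = 0.03854 × 646.5 = 24.91 V

24.91 V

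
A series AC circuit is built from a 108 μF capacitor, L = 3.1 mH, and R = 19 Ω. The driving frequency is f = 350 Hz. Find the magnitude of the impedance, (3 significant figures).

19.2 Ω

ω = 2πf = 2199 rad/s
X_L = ωL = 6.82 Ω
X_C = 1/(ωC) = 4.21 Ω
Net reactance X = X_L − X_C = 2.61 Ω
Z = 19.0 + j2.61 Ω
|Z| = √(19.0² + 2.61²) = 19.2 Ω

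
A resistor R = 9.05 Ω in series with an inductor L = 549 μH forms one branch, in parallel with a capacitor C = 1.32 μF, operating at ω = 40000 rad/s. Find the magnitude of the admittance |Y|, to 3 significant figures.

X_L = ωL = 22.0 Ω
X_C = 1/(ωC) = 18.9 Ω
Branch 1 (R+jX_L): Z₁ = 9.05 + j22.0 Ω, |Z₁| = 23.8 Ω
Branch 2 (−jX_C): Z₂ = −j18.9 Ω
Parallel: Z = Z₁Z₂/(Z₁+Z₂), |Z| = 47.1 Ω, ∠Z = -40.9°
|Y| = 1/|Z| = 21.2 mS

21.2 mS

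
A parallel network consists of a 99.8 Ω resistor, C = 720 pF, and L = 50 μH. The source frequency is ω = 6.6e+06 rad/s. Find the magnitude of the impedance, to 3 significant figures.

98.4 Ω

X_L = ωL = 330 Ω
X_C = 1/(ωC) = 210 Ω
Parallel: admittances add. Y = 1/R + 1/(jωL) + jωC
Y = (0.0100 + j0.00172) S
|Y| = 0.0102 S → |Z| = 1/|Y| = 98.4 Ω, ∠Z = −∠Y = -9.75°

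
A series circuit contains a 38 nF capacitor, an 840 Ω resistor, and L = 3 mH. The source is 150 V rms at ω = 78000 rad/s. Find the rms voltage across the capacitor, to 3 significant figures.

X_L = ωL = 234 Ω
X_C = 1/(ωC) = 337 Ω
Net reactance X = X_L − X_C = -103 Ω
Z = 840 − j103 Ω
|Z| = √(840² + 103²) = 846 Ω
I = V/|Z| = 177 mA
V_C = I·|Z_C| = 0.177 × 337 = 59.8 V

59.8 V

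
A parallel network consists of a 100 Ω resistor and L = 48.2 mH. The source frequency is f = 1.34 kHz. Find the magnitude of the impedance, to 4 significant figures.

97.10 Ω

ω = 2πf = 8419 rad/s
X_L = ωL = 405.8 Ω
Parallel: admittances add. Y = 1/R + 1/(jωL)
Y = (0.01000 − j0.002464) S
|Y| = 0.01030 S → |Z| = 1/|Y| = 97.10 Ω, ∠Z = −∠Y = 13.84°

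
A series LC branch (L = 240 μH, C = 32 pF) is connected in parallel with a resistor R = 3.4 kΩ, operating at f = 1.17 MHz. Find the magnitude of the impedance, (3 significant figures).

ω = 2πf = 7.351e+06 rad/s
X_L = ωL = 1760 Ω
X_C = 1/(ωC) = 4250 Ω
Branch 1: Z₁ = R = 3400 Ω
Branch 2 (series LC): Z₂ = j(X_L − X_C) = −j2490 Ω
Parallel: Z = Z₁Z₂/(Z₁+Z₂), |Z| = 2010 Ω, ∠Z = -53.8°

2010 Ω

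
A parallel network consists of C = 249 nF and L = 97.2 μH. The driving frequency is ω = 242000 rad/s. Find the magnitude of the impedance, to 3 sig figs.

X_L = ωL = 23.5 Ω
X_C = 1/(ωC) = 16.6 Ω
Parallel: admittances add. Y = 1/(jωL) + jωC
Y = (0 + j0.0177) S
|Y| = 0.0177 S → |Z| = 1/|Y| = 56.4 Ω, ∠Z = −∠Y = -90.0°

56.4 Ω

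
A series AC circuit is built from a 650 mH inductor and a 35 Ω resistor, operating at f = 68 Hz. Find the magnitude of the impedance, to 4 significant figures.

ω = 2πf = 427.3 rad/s
X_L = ωL = 277.7 Ω
Z = 35.00 + j277.7 Ω
|Z| = √(35.00² + 277.7²) = 279.9 Ω

279.9 Ω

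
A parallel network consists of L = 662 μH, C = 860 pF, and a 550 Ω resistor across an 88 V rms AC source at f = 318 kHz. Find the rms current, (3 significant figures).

181 mA

ω = 2πf = 1.998e+06 rad/s
X_L = ωL = 1320 Ω
X_C = 1/(ωC) = 582 Ω
Parallel: admittances add. Y = 1/R + 1/(jωL) + jωC
Y = (0.00182 + j0.000962) S
|Y| = 0.00206 S → |Z| = 1/|Y| = 486 Ω, ∠Z = −∠Y = -27.9°
I = V/|Z| = 88/486 = 181 mA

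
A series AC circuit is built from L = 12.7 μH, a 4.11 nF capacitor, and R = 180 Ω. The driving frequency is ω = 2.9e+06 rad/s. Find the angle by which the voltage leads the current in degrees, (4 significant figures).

-14.65°

X_L = ωL = 36.83 Ω
X_C = 1/(ωC) = 83.90 Ω
Net reactance X = X_L − X_C = -47.07 Ω
Z = 180.0 − j47.07 Ω
|Z| = √(180.0² + 47.07²) = 186.1 Ω
∠Z = arctan(-47.07/180.0) = -14.65°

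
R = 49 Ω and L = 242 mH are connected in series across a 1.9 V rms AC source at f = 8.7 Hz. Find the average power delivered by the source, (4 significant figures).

68.67 mW

ω = 2πf = 54.66 rad/s
X_L = ωL = 13.23 Ω
Z = 49.00 + j13.23 Ω
|Z| = √(49.00² + 13.23²) = 50.75 Ω
∠Z = arctan(13.23/49.00) = 15.11°
I = V/|Z| = 37.44 mA
P = VI cos φ = 1.9 × 0.03744 × cos(15.11°) = 68.67 mW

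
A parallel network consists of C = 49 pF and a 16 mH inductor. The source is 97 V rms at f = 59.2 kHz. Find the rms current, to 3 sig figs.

14.5 mA

ω = 2πf = 372000 rad/s
X_L = ωL = 5950 Ω
X_C = 1/(ωC) = 54900 Ω
Parallel: admittances add. Y = 1/(jωL) + jωC
Y = (0 − j0.000150) S
|Y| = 0.000150 S → |Z| = 1/|Y| = 6680 Ω, ∠Z = −∠Y = 90.0°
I = V/|Z| = 97/6680 = 14.5 mA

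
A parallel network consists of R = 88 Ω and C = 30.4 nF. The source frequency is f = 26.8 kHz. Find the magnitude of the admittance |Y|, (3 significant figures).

ω = 2πf = 168400 rad/s
X_C = 1/(ωC) = 195 Ω
Parallel: admittances add. Y = 1/R + jωC
Y = (0.0114 + j0.00512) S
|Y| = 0.0125 S → |Z| = 1/|Y| = 80.2 Ω, ∠Z = −∠Y = -24.3°

12.5 mS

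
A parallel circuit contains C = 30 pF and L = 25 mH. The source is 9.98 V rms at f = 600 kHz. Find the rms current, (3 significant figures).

1.02 mA

ω = 2πf = 3.77e+06 rad/s
X_L = ωL = 94200 Ω
X_C = 1/(ωC) = 8840 Ω
Parallel: admittances add. Y = 1/(jωL) + jωC
Y = (0 + j0.000102) S
|Y| = 0.000102 S → |Z| = 1/|Y| = 9760 Ω, ∠Z = −∠Y = -90.0°
I = V/|Z| = 9.98/9760 = 1.02 mA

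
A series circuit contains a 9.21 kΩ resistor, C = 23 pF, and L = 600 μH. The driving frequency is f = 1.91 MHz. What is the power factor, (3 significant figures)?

ω = 2πf = 1.2e+07 rad/s
X_L = ωL = 7200 Ω
X_C = 1/(ωC) = 3620 Ω
Net reactance X = X_L − X_C = 3580 Ω
Z = 9210 + j3580 Ω
|Z| = √(9210² + 3580²) = 9880 Ω
∠Z = arctan(3580/9210) = 21.2°
cos φ = cos(21.2°) = 0.932

0.932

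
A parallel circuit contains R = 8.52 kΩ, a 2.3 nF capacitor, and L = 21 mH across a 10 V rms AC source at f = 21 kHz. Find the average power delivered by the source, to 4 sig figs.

ω = 2πf = 131900 rad/s
X_L = ωL = 2771 Ω
X_C = 1/(ωC) = 3295 Ω
Parallel: admittances add. Y = 1/R + 1/(jωL) + jωC
Y = (0.0001174 − j5.742e-05) S
|Y| = 0.0001307 S → |Z| = 1/|Y| = 7653 Ω, ∠Z = −∠Y = 26.07°
I = V/|Z| = 1.307 mA
P = VI cos φ = 10 × 0.001307 × cos(26.07°) = 11.74 mW

11.74 mW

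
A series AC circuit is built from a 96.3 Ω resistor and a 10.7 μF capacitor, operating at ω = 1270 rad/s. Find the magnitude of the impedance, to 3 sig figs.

X_C = 1/(ωC) = 73.6 Ω
Z = 96.3 − j73.6 Ω
|Z| = √(96.3² + 73.6²) = 121 Ω

121 Ω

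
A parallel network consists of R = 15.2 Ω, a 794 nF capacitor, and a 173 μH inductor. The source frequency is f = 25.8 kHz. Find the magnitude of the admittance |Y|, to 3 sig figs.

ω = 2πf = 162100 rad/s
X_L = ωL = 28.0 Ω
X_C = 1/(ωC) = 7.77 Ω
Parallel: admittances add. Y = 1/R + 1/(jωL) + jωC
Y = (0.0658 + j0.0931) S
|Y| = 0.114 S → |Z| = 1/|Y| = 8.77 Ω, ∠Z = −∠Y = -54.7°

114 mS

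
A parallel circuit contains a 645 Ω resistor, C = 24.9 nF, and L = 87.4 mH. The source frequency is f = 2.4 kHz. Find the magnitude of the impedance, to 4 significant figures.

ω = 2πf = 15080 rad/s
X_L = ωL = 1318 Ω
X_C = 1/(ωC) = 2663 Ω
Parallel: admittances add. Y = 1/R + 1/(jωL) + jωC
Y = (0.001550 − j0.0003833) S
|Y| = 0.001597 S → |Z| = 1/|Y| = 626.2 Ω, ∠Z = −∠Y = 13.89°

626.2 Ω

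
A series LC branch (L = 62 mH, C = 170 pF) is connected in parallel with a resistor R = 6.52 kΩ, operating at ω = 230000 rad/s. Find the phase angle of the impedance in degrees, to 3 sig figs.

-30.0°

X_L = ωL = 14300 Ω
X_C = 1/(ωC) = 25600 Ω
Branch 1: Z₁ = R = 6520 Ω
Branch 2 (series LC): Z₂ = j(X_L − X_C) = −j11300 Ω
Parallel: Z = Z₁Z₂/(Z₁+Z₂), |Z| = 5650 Ω, ∠Z = -30.0°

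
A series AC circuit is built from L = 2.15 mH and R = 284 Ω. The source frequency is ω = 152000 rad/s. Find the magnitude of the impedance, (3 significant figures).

433 Ω

X_L = ωL = 327 Ω
Z = 284 + j327 Ω
|Z| = √(284² + 327²) = 433 Ω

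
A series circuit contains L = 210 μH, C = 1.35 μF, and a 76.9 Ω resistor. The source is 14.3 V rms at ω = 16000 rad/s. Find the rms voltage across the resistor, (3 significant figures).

12.5 V

X_L = ωL = 3.36 Ω
X_C = 1/(ωC) = 46.3 Ω
Net reactance X = X_L − X_C = -42.9 Ω
Z = 76.9 − j42.9 Ω
|Z| = √(76.9² + 42.9²) = 88.1 Ω
I = V/|Z| = 162 mA
V_R = I·|Z_R| = 0.162 × 76.9 = 12.5 V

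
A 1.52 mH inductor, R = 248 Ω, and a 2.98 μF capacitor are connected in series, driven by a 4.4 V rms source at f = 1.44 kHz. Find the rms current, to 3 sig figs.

17.7 mA

ω = 2πf = 9048 rad/s
X_L = ωL = 13.8 Ω
X_C = 1/(ωC) = 37.1 Ω
Net reactance X = X_L − X_C = -23.3 Ω
Z = 248 − j23.3 Ω
|Z| = √(248² + 23.3²) = 249 Ω
I = V/|Z| = 4.4/249 = 17.7 mA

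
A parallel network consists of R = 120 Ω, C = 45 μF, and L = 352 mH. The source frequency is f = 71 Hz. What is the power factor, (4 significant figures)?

0.5195

ω = 2πf = 446.1 rad/s
X_L = ωL = 157.0 Ω
X_C = 1/(ωC) = 49.81 Ω
Parallel: admittances add. Y = 1/R + 1/(jωL) + jωC
Y = (0.008333 + j0.01371) S
|Y| = 0.01604 S → |Z| = 1/|Y| = 62.34 Ω, ∠Z = −∠Y = -58.70°
cos φ = cos(-58.70°) = 0.5195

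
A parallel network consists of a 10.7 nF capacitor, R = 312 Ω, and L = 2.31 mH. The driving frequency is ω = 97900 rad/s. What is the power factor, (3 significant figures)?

X_L = ωL = 226 Ω
X_C = 1/(ωC) = 955 Ω
Parallel: admittances add. Y = 1/R + 1/(jωL) + jωC
Y = (0.00321 − j0.00337) S
|Y| = 0.00465 S → |Z| = 1/|Y| = 215 Ω, ∠Z = −∠Y = 46.5°
cos φ = cos(46.5°) = 0.689

0.689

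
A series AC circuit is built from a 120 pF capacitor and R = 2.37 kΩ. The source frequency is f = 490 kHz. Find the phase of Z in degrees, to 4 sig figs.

-48.79°

ω = 2πf = 3.079e+06 rad/s
X_C = 1/(ωC) = 2707 Ω
Z = 2370 − j2707 Ω
|Z| = √(2370² + 2707²) = 3598 Ω
∠Z = arctan(-2707/2370) = -48.79°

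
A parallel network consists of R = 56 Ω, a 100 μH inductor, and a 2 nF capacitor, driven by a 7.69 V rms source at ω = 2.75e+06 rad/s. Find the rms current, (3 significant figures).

138 mA

X_L = ωL = 275 Ω
X_C = 1/(ωC) = 182 Ω
Parallel: admittances add. Y = 1/R + 1/(jωL) + jωC
Y = (0.0179 + j0.00186) S
|Y| = 0.0180 S → |Z| = 1/|Y| = 55.7 Ω, ∠Z = −∠Y = -5.96°
I = V/|Z| = 7.69/55.7 = 138 mA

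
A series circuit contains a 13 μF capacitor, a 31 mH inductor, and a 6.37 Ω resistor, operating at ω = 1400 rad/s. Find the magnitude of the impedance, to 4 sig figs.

13.19 Ω

X_L = ωL = 43.40 Ω
X_C = 1/(ωC) = 54.95 Ω
Net reactance X = X_L − X_C = -11.55 Ω
Z = 6.370 − j11.55 Ω
|Z| = √(6.370² + 11.55²) = 13.19 Ω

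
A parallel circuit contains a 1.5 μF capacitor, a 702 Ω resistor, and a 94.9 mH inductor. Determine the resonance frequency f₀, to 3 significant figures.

422 Hz

ω₀ = 1/√(LC) = 1/√(0.0949 × 1.5e-06) = 2650 rad/s
f₀ = ω₀/(2π) = 422 Hz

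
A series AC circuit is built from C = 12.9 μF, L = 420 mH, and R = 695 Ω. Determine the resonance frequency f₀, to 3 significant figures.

ω₀ = 1/√(LC) = 1/√(0.42 × 1.29e-05) = 429.6 rad/s
f₀ = ω₀/(2π) = 68.4 Hz

68.4 Hz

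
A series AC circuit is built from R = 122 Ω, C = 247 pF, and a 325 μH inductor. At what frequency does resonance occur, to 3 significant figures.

562 kHz

ω₀ = 1/√(LC) = 1/√(0.000325 × 2.47e-10) = 3.529e+06 rad/s
f₀ = ω₀/(2π) = 562 kHz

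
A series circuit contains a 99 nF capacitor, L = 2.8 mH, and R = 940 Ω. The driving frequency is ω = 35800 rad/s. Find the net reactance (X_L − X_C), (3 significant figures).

-182 Ω

X_L = ωL = 100 Ω
X_C = 1/(ωC) = 282 Ω
X = 100 − 282 = -182 Ω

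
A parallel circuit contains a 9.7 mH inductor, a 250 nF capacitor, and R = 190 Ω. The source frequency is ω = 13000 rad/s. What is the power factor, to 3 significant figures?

0.747

X_L = ωL = 126 Ω
X_C = 1/(ωC) = 308 Ω
Parallel: admittances add. Y = 1/R + 1/(jωL) + jωC
Y = (0.00526 − j0.00468) S
|Y| = 0.00704 S → |Z| = 1/|Y| = 142 Ω, ∠Z = −∠Y = 41.6°
cos φ = cos(41.6°) = 0.747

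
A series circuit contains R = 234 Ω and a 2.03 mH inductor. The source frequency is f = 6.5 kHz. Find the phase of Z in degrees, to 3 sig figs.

19.5°

ω = 2πf = 40840 rad/s
X_L = ωL = 82.9 Ω
Z = 234 + j82.9 Ω
|Z| = √(234² + 82.9²) = 248 Ω
∠Z = arctan(82.9/234) = 19.5°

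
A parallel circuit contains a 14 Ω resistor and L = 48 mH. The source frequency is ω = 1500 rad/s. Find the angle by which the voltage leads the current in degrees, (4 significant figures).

X_L = ωL = 72.00 Ω
Parallel: admittances add. Y = 1/R + 1/(jωL)
Y = (0.07143 − j0.01389) S
|Y| = 0.07277 S → |Z| = 1/|Y| = 13.74 Ω, ∠Z = −∠Y = 11.00°

11.00°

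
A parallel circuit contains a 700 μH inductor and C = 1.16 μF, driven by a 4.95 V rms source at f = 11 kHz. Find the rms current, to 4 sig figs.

294.5 mA

ω = 2πf = 69120 rad/s
X_L = ωL = 48.38 Ω
X_C = 1/(ωC) = 12.47 Ω
Parallel: admittances add. Y = 1/(jωL) + jωC
Y = (0 + j0.05950) S
|Y| = 0.05950 S → |Z| = 1/|Y| = 16.81 Ω, ∠Z = −∠Y = -90.00°
I = V/|Z| = 4.95/16.81 = 294.5 mA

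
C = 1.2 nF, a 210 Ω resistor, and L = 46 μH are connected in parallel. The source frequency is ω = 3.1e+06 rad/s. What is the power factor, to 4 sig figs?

0.8225

X_L = ωL = 142.6 Ω
X_C = 1/(ωC) = 268.8 Ω
Parallel: admittances add. Y = 1/R + 1/(jωL) + jωC
Y = (0.004762 − j0.003293) S
|Y| = 0.005789 S → |Z| = 1/|Y| = 172.7 Ω, ∠Z = −∠Y = 34.66°
cos φ = cos(34.66°) = 0.8225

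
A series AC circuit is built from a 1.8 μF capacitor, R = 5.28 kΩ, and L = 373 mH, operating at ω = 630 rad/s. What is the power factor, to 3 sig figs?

X_L = ωL = 235 Ω
X_C = 1/(ωC) = 882 Ω
Net reactance X = X_L − X_C = -647 Ω
Z = 5280 − j647 Ω
|Z| = √(5280² + 647²) = 5320 Ω
∠Z = arctan(-647/5280) = -6.98°
cos φ = cos(-6.98°) = 0.993

0.993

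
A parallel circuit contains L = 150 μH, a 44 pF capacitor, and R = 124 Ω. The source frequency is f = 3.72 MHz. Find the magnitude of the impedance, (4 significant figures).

ω = 2πf = 2.337e+07 rad/s
X_L = ωL = 3506 Ω
X_C = 1/(ωC) = 972.4 Ω
Parallel: admittances add. Y = 1/R + 1/(jωL) + jωC
Y = (0.008065 + j0.0007432) S
|Y| = 0.008099 S → |Z| = 1/|Y| = 123.5 Ω, ∠Z = −∠Y = -5.265°

123.5 Ω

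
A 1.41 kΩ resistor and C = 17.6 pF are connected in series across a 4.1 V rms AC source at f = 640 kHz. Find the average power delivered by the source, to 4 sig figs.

ω = 2πf = 4.021e+06 rad/s
X_C = 1/(ωC) = 14130 Ω
Z = 1410 − j14130 Ω
|Z| = √(1410² + 14130²) = 14200 Ω
∠Z = arctan(-14130/1410) = -84.30°
I = V/|Z| = 288.7 μA
P = VI cos φ = 4.1 × 0.0002887 × cos(-84.30°) = 117.6 μW

117.6 μW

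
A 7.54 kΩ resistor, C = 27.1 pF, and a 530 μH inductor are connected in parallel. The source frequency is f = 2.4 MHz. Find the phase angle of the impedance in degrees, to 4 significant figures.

-64.93°

ω = 2πf = 1.508e+07 rad/s
X_L = ωL = 7992 Ω
X_C = 1/(ωC) = 2447 Ω
Parallel: admittances add. Y = 1/R + 1/(jωL) + jωC
Y = (0.0001326 + j0.0002835) S
|Y| = 0.0003130 S → |Z| = 1/|Y| = 3195 Ω, ∠Z = −∠Y = -64.93°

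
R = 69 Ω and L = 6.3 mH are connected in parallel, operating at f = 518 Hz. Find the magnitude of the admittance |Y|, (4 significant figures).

ω = 2πf = 3255 rad/s
X_L = ωL = 20.50 Ω
Parallel: admittances add. Y = 1/R + 1/(jωL)
Y = (0.01449 − j0.04877) S
|Y| = 0.05088 S → |Z| = 1/|Y| = 19.66 Ω, ∠Z = −∠Y = 73.45°

50.88 mS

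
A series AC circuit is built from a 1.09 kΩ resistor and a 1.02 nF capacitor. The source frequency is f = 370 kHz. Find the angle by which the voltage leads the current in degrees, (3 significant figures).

-21.2°

ω = 2πf = 2.325e+06 rad/s
X_C = 1/(ωC) = 422 Ω
Z = 1090 − j422 Ω
|Z| = √(1090² + 422²) = 1170 Ω
∠Z = arctan(-422/1090) = -21.2°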